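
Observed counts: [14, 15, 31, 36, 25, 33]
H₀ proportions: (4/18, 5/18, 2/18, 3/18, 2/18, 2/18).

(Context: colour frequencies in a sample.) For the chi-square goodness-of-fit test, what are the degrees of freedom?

df = k − 1 = 6 − 1 = 5

degrees of freedom = 5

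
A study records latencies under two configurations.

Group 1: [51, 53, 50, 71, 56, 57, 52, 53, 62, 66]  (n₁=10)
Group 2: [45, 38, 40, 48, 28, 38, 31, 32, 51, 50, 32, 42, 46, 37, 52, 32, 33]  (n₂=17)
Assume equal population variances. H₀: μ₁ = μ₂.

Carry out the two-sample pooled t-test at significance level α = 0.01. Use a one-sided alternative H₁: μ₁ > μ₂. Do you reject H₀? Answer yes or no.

reject H₀: yes

x̄₁=57.100, s₁=7.031, n₁=10
x̄₂=39.706, s₂=7.808, n₂=17
s_p² = [9·7.031² + 16·7.808²]/25 = 56.8172
SE = √(s_p²·(1/10+1/17)) = 3.0040
t = (57.100−39.706)/3.0040 = 5.7904
df = 25
p-value (one-sided, H₁ greater) = 0.00000
At α=0.01: p < α → reject H₀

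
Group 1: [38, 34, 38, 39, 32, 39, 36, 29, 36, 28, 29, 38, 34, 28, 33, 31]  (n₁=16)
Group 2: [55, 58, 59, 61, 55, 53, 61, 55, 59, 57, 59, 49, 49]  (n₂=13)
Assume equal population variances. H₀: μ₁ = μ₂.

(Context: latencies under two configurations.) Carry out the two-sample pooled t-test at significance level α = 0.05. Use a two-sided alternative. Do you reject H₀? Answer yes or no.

x̄₁=33.875, s₁=4.015, n₁=16
x̄₂=56.154, s₂=3.997, n₂=13
s_p² = [15·4.015² + 12·3.997²]/27 = 16.0534
SE = √(s_p²·(1/16+1/13)) = 1.4961
t = (33.875−56.154)/1.4961 = -14.8916
df = 27
p-value (two-sided) = 0.00000
At α=0.05: p < α → reject H₀

reject H₀: yes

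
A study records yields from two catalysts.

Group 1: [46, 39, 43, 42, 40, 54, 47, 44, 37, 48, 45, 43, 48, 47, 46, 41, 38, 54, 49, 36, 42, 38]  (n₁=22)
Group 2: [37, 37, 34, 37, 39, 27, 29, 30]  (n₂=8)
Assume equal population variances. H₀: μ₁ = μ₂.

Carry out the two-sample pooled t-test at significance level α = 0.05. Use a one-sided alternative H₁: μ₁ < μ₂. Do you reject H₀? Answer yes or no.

x̄₁=43.955, s₁=5.019, n₁=22
x̄₂=33.750, s₂=4.496, n₂=8
s_p² = [21·5.019² + 7·4.496²]/28 = 23.9448
SE = √(s_p²·(1/22+1/8)) = 2.0203
t = (43.955−33.750)/2.0203 = 5.0511
df = 28
p-value (one-sided, H₁ less) = 0.99999
At α=0.05: p ≥ α → fail to reject H₀

reject H₀: no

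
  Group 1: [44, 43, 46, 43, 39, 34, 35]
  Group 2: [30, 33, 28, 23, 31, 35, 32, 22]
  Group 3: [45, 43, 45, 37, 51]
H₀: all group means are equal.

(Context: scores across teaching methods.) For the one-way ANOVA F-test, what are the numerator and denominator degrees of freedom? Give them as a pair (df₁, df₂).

degrees of freedom = [2, 17]

k = 3 groups, N = 20 total
df = (k−1, N−k) = (3−1, 20−3) = (2, 17)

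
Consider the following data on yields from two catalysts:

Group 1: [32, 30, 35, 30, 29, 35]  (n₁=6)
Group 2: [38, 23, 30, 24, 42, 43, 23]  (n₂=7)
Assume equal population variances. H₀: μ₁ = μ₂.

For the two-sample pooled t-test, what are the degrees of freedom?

degrees of freedom = 11

df = n₁ + n₂ − 2 = 6 + 7 − 2 = 11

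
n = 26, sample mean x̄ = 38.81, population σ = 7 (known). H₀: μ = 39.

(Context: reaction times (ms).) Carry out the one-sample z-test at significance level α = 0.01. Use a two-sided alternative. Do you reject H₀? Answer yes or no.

SE = σ/√n = 7/√26 = 1.3728
z = (x̄−μ₀)/SE = (38.81−39)/1.3728 = -0.1384
p-value (two-sided) = 0.88992
At α=0.01: p ≥ α → fail to reject H₀

reject H₀: no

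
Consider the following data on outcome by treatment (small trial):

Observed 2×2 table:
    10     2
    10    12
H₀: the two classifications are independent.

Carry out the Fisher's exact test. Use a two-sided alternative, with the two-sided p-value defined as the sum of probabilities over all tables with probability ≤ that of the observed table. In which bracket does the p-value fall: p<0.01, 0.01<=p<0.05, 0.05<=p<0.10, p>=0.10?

Margins: r₁=12, r₂=22, c₁=20, c₂=14, n=34
p_obs = C(12,10)·C(22,10)/C(34,20); sum pmf over tables with pmf ≤ p_obs
p-value (two-sided) = 0.06623
→ bracket: 0.05<=p<0.10

p-value bracket: 0.05<=p<0.10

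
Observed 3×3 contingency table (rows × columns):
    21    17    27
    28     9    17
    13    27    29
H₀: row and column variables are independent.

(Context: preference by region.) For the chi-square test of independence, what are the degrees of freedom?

degrees of freedom = 4

df = (r−1)(c−1) = (3−1)·(3−1) = 4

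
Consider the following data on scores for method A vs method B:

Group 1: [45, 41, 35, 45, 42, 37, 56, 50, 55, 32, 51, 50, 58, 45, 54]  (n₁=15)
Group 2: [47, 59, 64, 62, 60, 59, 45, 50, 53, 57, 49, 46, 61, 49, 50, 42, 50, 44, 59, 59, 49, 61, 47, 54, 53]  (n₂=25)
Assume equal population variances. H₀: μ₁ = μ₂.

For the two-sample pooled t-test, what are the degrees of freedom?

degrees of freedom = 38

df = n₁ + n₂ − 2 = 15 + 25 − 2 = 38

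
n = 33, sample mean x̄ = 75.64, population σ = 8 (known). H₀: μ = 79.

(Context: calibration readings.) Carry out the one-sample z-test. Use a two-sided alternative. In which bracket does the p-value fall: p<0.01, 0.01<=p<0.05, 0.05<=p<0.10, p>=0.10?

p-value bracket: 0.01<=p<0.05

SE = σ/√n = 8/√33 = 1.3926
z = (x̄−μ₀)/SE = (75.64−79)/1.3926 = -2.4127
p-value (two-sided) = 0.01583
→ bracket: 0.01<=p<0.05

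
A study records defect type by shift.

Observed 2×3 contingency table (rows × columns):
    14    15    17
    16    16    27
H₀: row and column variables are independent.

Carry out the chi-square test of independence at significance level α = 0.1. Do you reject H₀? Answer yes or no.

reject H₀: no

Row totals [46, 59], col totals [30, 31, 44], n=105
χ² = (14−13.14)²/13.14 + (15−13.58)²/13.58 + (17−19.28)²/19.28 + (16−16.86)²/16.86 + (16−17.42)²/17.42 + (27−24.72)²/24.72 = 0.8417
df = 2
p-value (upper-tail) = 0.65649
At α=0.1: p ≥ α → fail to reject H₀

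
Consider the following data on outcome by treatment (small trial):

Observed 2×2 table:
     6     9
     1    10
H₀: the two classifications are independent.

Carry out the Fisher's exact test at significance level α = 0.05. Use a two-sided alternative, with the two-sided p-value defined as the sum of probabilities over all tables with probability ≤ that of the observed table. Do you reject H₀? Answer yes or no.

reject H₀: no

Margins: r₁=15, r₂=11, c₁=7, c₂=19, n=26
p_obs = C(15,6)·C(11,1)/C(26,7); sum pmf over tables with pmf ≤ p_obs
p-value (two-sided) = 0.17826
At α=0.05: p ≥ α → fail to reject H₀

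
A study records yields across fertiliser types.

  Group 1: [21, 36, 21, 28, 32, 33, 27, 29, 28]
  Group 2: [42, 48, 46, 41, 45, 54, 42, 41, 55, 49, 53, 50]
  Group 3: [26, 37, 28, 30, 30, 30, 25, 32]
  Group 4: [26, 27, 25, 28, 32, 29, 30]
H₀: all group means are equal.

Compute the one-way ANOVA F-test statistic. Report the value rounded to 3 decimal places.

Group means [28.33, 47.17, 29.75, 28.14], grand mean 34.889
SSB = Σnᵢ(x̄ᵢ−x̄)² = 2725.532; SSW = ΣΣ(x−x̄ᵢ)² = 626.024
MSB = 2725.532/3 = 908.5106; MSW = 626.024/32 = 19.5632
F = MSB/MSW = 46.4397
df = (3, 32)

test statistic = 46.440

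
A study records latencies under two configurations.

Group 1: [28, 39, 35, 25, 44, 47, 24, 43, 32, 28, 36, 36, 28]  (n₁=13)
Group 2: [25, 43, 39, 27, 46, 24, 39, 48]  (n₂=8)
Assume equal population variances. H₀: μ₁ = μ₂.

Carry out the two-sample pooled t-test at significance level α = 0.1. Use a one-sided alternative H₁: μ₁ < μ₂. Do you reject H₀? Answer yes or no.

reject H₀: no

x̄₁=34.231, s₁=7.507, n₁=13
x̄₂=36.375, s₂=9.680, n₂=8
s_p² = [12·7.507² + 7·9.680²]/19 = 70.1149
SE = √(s_p²·(1/13+1/8)) = 3.7627
t = (34.231−36.375)/3.7627 = -0.5699
df = 19
p-value (one-sided, H₁ less) = 0.28772
At α=0.1: p ≥ α → fail to reject H₀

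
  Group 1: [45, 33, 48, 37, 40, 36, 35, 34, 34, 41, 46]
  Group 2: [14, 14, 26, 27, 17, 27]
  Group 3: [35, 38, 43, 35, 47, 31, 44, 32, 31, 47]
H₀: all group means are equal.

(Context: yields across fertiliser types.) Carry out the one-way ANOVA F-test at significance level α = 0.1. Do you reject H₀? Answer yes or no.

reject H₀: yes

Group means [39.00, 20.83, 38.30], grand mean 34.704
SSB = Σnᵢ(x̄ᵢ−x̄)² = 1486.696; SSW = ΣΣ(x−x̄ᵢ)² = 870.933
MSB = 1486.696/2 = 743.3481; MSW = 870.933/24 = 36.2889
F = MSB/MSW = 20.4842
df = (2, 24)
p-value (upper-tail) = 0.00001
At α=0.1: p < α → reject H₀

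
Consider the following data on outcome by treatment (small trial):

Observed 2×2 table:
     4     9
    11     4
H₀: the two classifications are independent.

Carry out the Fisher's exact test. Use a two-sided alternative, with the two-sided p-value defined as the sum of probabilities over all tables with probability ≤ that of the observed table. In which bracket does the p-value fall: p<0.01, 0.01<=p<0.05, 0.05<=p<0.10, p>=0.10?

Margins: r₁=13, r₂=15, c₁=15, c₂=13, n=28
p_obs = C(13,4)·C(15,11)/C(28,15); sum pmf over tables with pmf ≤ p_obs
p-value (two-sided) = 0.05571
→ bracket: 0.05<=p<0.10

p-value bracket: 0.05<=p<0.10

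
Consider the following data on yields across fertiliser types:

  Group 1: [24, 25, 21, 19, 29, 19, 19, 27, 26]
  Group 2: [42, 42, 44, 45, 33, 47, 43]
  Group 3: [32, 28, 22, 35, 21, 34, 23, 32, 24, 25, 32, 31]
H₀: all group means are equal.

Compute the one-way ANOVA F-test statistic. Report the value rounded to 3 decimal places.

test statistic = 36.684

Group means [23.22, 42.29, 28.25], grand mean 30.143
SSB = Σnᵢ(x̄ᵢ−x̄)² = 1506.194; SSW = ΣΣ(x−x̄ᵢ)² = 513.234
MSB = 1506.194/2 = 753.0972; MSW = 513.234/25 = 20.5294
F = MSB/MSW = 36.6839
df = (2, 25)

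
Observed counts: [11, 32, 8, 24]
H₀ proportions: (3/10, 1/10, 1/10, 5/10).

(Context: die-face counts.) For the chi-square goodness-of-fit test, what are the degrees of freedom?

df = k − 1 = 4 − 1 = 3

degrees of freedom = 3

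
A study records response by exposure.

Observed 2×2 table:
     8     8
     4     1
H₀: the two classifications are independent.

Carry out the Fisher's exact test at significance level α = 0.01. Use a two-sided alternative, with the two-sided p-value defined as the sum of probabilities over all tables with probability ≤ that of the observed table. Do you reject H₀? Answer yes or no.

Margins: r₁=16, r₂=5, c₁=12, c₂=9, n=21
p_obs = C(16,8)·C(5,4)/C(21,12); sum pmf over tables with pmf ≤ p_obs
p-value (two-sided) = 0.33835
At α=0.01: p ≥ α → fail to reject H₀

reject H₀: no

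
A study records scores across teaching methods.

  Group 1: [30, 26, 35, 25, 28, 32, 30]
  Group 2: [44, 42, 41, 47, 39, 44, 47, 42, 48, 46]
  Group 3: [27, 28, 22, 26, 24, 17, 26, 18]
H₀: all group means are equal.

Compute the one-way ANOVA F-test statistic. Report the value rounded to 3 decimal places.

test statistic = 81.698

Group means [29.43, 44.00, 23.50], grand mean 33.360
SSB = Σnᵢ(x̄ᵢ−x̄)² = 2018.046; SSW = ΣΣ(x−x̄ᵢ)² = 271.714
MSB = 2018.046/2 = 1009.0229; MSW = 271.714/22 = 12.3506
F = MSB/MSW = 81.6980
df = (2, 22)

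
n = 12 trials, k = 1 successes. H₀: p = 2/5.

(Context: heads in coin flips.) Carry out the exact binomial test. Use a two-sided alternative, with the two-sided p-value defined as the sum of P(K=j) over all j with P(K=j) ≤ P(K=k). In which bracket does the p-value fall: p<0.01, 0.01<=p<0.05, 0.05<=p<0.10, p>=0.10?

p-value bracket: 0.01<=p<0.05

Exact binomial: n=12, k=1, p₀=2/5=0.4000
P(X=j) = C(n,j)·p₀^j·(1−p₀)^(n−j); p = Σ P(X=j) over j with P(X=j) ≤ P(X=1)
p-value (two-sided) = 0.03486
→ bracket: 0.01<=p<0.05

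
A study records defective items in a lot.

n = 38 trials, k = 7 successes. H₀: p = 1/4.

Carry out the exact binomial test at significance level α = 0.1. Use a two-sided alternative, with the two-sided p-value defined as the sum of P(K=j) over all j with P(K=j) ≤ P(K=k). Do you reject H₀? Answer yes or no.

reject H₀: no

Exact binomial: n=38, k=7, p₀=1/4=0.2500
P(X=j) = C(n,j)·p₀^j·(1−p₀)^(n−j); p = Σ P(X=j) over j with P(X=j) ≤ P(X=7)
p-value (two-sided) = 0.45410
At α=0.1: p ≥ α → fail to reject H₀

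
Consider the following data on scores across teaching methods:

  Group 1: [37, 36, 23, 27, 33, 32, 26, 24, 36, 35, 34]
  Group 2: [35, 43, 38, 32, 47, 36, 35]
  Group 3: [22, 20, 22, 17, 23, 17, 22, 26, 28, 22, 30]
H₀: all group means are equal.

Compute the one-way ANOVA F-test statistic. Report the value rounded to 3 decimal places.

Group means [31.18, 38.00, 22.64], grand mean 29.586
SSB = Σnᵢ(x̄ᵢ−x̄)² = 1054.853; SSW = ΣΣ(x−x̄ᵢ)² = 600.182
MSB = 1054.853/2 = 527.4263; MSW = 600.182/26 = 23.0839
F = MSB/MSW = 22.8482
df = (2, 26)

test statistic = 22.848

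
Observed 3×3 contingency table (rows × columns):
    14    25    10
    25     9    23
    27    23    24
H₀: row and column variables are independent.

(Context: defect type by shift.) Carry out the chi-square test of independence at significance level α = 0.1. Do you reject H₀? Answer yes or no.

Row totals [49, 57, 74], col totals [66, 57, 57], n=180
χ² = (14−17.97)²/17.97 + (25−15.52)²/15.52 + (10−15.52)²/15.52 + (25−20.90)²/20.90 + (9−18.05)²/18.05 + (23−18.05)²/18.05 + (27−27.13)²/27.13 + (23−23.43)²/23.43 + (24−23.43)²/23.43 = 15.3547
df = 4
p-value (upper-tail) = 0.00402
At α=0.1: p < α → reject H₀

reject H₀: yes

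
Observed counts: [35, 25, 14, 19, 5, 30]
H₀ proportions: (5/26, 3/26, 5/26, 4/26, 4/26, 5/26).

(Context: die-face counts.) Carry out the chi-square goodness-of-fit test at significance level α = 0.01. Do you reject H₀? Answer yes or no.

n = 128; E_i = n·p_i = [24.62, 14.77, 24.62, 19.69, 19.69, 24.62]
χ² = (35−24.62)²/24.62 + (25−14.77)²/14.77 + (14−24.62)²/24.62 + (19−19.69)²/19.69 + (5−19.69)²/19.69 + (30−24.62)²/24.62 = 28.2099
df = 5
p-value (upper-tail) = 0.00003
At α=0.01: p < α → reject H₀

reject H₀: yes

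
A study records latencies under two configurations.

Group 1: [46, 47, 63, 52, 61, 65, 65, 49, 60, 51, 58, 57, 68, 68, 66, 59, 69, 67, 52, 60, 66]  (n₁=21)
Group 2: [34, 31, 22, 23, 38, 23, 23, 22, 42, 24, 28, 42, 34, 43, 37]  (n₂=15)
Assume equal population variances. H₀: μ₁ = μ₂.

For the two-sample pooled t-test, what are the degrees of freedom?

degrees of freedom = 34

df = n₁ + n₂ − 2 = 21 + 15 − 2 = 34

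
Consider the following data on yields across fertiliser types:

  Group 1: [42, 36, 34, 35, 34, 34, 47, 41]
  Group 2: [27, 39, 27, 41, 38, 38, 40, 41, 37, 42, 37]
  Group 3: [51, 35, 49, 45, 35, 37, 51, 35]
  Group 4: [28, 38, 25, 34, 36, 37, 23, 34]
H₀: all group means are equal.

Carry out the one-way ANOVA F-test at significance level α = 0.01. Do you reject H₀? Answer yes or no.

Group means [37.88, 37.00, 42.25, 31.88], grand mean 37.229
SSB = Σnᵢ(x̄ᵢ−x̄)² = 434.921; SSW = ΣΣ(x−x̄ᵢ)² = 1061.250
MSB = 434.921/3 = 144.9738; MSW = 1061.250/31 = 34.2339
F = MSB/MSW = 4.2348
df = (3, 31)
p-value (upper-tail) = 0.01279
At α=0.01: p ≥ α → fail to reject H₀

reject H₀: no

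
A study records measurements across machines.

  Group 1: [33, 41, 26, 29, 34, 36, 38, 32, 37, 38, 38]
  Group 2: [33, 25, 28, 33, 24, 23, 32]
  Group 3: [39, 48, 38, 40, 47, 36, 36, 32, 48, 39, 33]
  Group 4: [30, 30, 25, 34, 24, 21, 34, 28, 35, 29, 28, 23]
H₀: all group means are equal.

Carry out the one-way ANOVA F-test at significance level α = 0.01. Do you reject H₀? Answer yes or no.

Group means [34.73, 28.29, 39.64, 28.42], grand mean 33.098
SSB = Σnᵢ(x̄ᵢ−x̄)² = 924.537; SSW = ΣΣ(x−x̄ᵢ)² = 867.073
MSB = 924.537/3 = 308.1791; MSW = 867.073/37 = 23.4344
F = MSB/MSW = 13.1507
df = (3, 37)
p-value (upper-tail) = 0.00001
At α=0.01: p < α → reject H₀

reject H₀: yes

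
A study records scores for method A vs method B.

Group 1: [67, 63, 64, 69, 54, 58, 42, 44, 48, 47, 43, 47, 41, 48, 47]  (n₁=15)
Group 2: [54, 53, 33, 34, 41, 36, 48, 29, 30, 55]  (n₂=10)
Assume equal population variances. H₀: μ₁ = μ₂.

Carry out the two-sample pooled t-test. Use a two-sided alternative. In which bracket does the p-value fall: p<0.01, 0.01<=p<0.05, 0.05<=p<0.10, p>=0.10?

p-value bracket: 0.01<=p<0.05

x̄₁=52.133, s₁=9.606, n₁=15
x̄₂=41.300, s₂=10.328, n₂=10
s_p² = [14·9.606² + 9·10.328²]/23 = 97.9058
SE = √(s_p²·(1/15+1/10)) = 4.0395
t = (52.133−41.300)/4.0395 = 2.6818
df = 23
p-value (two-sided) = 0.01332
→ bracket: 0.01<=p<0.05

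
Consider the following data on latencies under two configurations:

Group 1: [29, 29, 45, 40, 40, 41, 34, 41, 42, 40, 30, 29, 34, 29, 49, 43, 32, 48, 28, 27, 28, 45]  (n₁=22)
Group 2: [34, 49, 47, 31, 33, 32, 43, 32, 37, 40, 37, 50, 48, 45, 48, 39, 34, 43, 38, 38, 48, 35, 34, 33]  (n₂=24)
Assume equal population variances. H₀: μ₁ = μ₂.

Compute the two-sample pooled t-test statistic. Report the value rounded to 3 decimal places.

x̄₁=36.500, s₁=7.295, n₁=22
x̄₂=39.500, s₂=6.345, n₂=24
s_p² = [21·7.295² + 23·6.345²]/44 = 46.4432
SE = √(s_p²·(1/22+1/24)) = 2.0115
t = (36.500−39.500)/2.0115 = -1.4914
df = 44

test statistic = -1.491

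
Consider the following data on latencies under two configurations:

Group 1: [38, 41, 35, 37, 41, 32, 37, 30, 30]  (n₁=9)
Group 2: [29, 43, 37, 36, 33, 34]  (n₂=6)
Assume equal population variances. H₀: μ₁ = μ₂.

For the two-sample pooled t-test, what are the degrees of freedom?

df = n₁ + n₂ − 2 = 9 + 6 − 2 = 13

degrees of freedom = 13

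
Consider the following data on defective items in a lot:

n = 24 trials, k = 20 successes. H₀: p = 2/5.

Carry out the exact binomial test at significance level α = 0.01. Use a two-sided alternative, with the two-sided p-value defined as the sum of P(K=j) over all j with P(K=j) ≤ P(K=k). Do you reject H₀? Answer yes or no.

Exact binomial: n=24, k=20, p₀=2/5=0.4000
P(X=j) = C(n,j)·p₀^j·(1−p₀)^(n−j); p = Σ P(X=j) over j with P(X=j) ≤ P(X=20)
p-value (two-sided) = 0.00002
At α=0.01: p < α → reject H₀

reject H₀: yes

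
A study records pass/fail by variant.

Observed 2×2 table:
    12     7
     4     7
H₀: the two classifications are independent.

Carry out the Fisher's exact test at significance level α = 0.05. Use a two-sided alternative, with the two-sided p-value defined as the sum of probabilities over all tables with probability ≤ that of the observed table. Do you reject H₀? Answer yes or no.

reject H₀: no

Margins: r₁=19, r₂=11, c₁=16, c₂=14, n=30
p_obs = C(19,12)·C(11,4)/C(30,16); sum pmf over tables with pmf ≤ p_obs
p-value (two-sided) = 0.25677
At α=0.05: p ≥ α → fail to reject H₀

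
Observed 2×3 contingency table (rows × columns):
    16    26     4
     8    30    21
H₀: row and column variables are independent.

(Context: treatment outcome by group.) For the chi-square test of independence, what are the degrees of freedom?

df = (r−1)(c−1) = (2−1)·(3−1) = 2

degrees of freedom = 2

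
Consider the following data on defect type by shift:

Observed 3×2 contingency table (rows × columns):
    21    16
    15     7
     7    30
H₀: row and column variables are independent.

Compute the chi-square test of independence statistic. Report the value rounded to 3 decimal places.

test statistic = 17.025

Row totals [37, 22, 37], col totals [43, 53], n=96
χ² = (21−16.57)²/16.57 + (16−20.43)²/20.43 + (15−9.85)²/9.85 + (7−12.15)²/12.15 + (7−16.57)²/16.57 + (30−20.43)²/20.43 = 17.0251
df = 2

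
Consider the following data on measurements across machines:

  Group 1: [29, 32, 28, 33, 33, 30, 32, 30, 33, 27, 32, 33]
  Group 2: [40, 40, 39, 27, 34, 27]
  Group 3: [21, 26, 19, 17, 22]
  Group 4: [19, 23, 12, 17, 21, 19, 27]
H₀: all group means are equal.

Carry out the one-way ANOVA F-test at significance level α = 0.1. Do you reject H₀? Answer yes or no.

Group means [31.00, 34.50, 21.00, 19.71], grand mean 27.400
SSB = Σnᵢ(x̄ᵢ−x̄)² = 1076.271; SSW = ΣΣ(x−x̄ᵢ)² = 422.929
MSB = 1076.271/3 = 358.7571; MSW = 422.929/26 = 16.2665
F = MSB/MSW = 22.0550
df = (3, 26)
p-value (upper-tail) = 0.00000
At α=0.1: p < α → reject H₀

reject H₀: yes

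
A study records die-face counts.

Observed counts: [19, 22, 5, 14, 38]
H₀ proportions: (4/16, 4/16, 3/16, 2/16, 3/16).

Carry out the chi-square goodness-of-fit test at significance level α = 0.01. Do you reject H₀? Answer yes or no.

n = 98; E_i = n·p_i = [24.50, 24.50, 18.38, 12.25, 18.38]
χ² = (19−24.50)²/24.50 + (22−24.50)²/24.50 + (5−18.38)²/18.38 + (14−12.25)²/12.25 + (38−18.38)²/18.38 = 32.4354
df = 4
p-value (upper-tail) = 0.00000
At α=0.01: p < α → reject H₀

reject H₀: yes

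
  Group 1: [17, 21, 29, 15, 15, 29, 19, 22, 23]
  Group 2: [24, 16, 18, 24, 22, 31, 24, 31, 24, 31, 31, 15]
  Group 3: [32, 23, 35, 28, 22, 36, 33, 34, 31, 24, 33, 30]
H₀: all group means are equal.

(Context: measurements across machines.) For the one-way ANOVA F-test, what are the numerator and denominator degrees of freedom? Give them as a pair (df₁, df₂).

k = 3 groups, N = 33 total
df = (k−1, N−k) = (3−1, 33−3) = (2, 30)

degrees of freedom = [2, 30]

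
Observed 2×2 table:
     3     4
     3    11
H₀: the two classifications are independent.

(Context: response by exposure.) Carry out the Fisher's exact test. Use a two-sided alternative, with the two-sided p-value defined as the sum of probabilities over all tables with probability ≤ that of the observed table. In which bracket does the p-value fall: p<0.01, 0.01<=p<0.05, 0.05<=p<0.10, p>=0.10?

Margins: r₁=7, r₂=14, c₁=6, c₂=15, n=21
p_obs = C(7,3)·C(14,3)/C(21,6); sum pmf over tables with pmf ≤ p_obs
p-value (two-sided) = 0.35436
→ bracket: p>=0.10

p-value bracket: p>=0.10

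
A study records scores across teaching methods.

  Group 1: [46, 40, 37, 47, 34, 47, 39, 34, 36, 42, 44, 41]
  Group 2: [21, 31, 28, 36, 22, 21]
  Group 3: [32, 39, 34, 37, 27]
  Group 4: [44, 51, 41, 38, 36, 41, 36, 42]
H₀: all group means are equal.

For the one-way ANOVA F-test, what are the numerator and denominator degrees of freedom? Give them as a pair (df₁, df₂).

degrees of freedom = [3, 27]

k = 4 groups, N = 31 total
df = (k−1, N−k) = (4−1, 31−4) = (3, 27)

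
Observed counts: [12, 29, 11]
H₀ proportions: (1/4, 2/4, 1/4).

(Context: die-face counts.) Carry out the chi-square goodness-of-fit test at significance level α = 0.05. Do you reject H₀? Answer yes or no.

reject H₀: no

n = 52; E_i = n·p_i = [13.00, 26.00, 13.00]
χ² = (12−13.00)²/13.00 + (29−26.00)²/26.00 + (11−13.00)²/13.00 = 0.7308
df = 2
p-value (upper-tail) = 0.69393
At α=0.05: p ≥ α → fail to reject H₀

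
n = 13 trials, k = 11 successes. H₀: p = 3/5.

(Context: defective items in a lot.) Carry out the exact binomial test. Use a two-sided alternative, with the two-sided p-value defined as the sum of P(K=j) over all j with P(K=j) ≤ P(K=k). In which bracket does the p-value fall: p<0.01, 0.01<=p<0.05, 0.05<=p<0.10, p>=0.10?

p-value bracket: 0.05<=p<0.10

Exact binomial: n=13, k=11, p₀=3/5=0.6000
P(X=j) = C(n,j)·p₀^j·(1−p₀)^(n−j); p = Σ P(X=j) over j with P(X=j) ≤ P(X=11)
p-value (two-sided) = 0.08999
→ bracket: 0.05<=p<0.10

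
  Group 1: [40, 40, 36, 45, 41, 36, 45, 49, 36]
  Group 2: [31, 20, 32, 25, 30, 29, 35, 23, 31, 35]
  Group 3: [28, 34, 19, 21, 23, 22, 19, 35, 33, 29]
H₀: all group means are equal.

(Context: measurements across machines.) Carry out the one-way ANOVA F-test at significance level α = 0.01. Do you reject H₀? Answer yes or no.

Group means [40.89, 29.10, 26.30], grand mean 31.793
SSB = Σnᵢ(x̄ᵢ−x̄)² = 1118.870; SSW = ΣΣ(x−x̄ᵢ)² = 749.889
MSB = 1118.870/2 = 559.4349; MSW = 749.889/26 = 28.8419
F = MSB/MSW = 19.3966
df = (2, 26)
p-value (upper-tail) = 0.00001
At α=0.01: p < α → reject H₀

reject H₀: yes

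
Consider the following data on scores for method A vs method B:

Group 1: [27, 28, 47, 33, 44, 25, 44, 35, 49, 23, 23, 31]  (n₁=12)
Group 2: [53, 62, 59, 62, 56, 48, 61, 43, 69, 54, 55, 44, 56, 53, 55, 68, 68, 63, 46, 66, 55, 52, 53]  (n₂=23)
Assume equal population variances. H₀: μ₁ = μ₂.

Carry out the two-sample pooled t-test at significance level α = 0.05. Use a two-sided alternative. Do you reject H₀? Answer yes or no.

x̄₁=34.083, s₁=9.596, n₁=12
x̄₂=56.565, s₂=7.482, n₂=23
s_p² = [11·9.596² + 22·7.482²]/33 = 68.0172
SE = √(s_p²·(1/12+1/23)) = 2.9369
t = (34.083−56.565)/2.9369 = -7.6550
df = 33
p-value (two-sided) = 0.00000
At α=0.05: p < α → reject H₀

reject H₀: yes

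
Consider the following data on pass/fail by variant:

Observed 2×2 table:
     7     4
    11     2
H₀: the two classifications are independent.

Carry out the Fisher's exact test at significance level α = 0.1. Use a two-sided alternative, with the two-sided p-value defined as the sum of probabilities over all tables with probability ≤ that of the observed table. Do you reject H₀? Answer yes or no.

Margins: r₁=11, r₂=13, c₁=18, c₂=6, n=24
p_obs = C(11,7)·C(13,11)/C(24,18); sum pmf over tables with pmf ≤ p_obs
p-value (two-sided) = 0.35722
At α=0.1: p ≥ α → fail to reject H₀

reject H₀: no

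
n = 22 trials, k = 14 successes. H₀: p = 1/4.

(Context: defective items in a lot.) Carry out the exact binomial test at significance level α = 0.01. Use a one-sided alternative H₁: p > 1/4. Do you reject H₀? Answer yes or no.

reject H₀: yes

Exact binomial: n=22, k=14, p₀=1/4=0.2500
P(X≥14) from Σ C(n,i)·p₀^i·(1−p₀)^(n−i)
p-value (one-sided, H₁ greater) = 0.00014
At α=0.01: p < α → reject H₀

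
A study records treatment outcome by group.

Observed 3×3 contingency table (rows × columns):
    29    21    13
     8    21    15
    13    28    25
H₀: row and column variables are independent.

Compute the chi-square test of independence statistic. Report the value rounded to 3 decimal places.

test statistic = 14.867

Row totals [63, 44, 66], col totals [50, 70, 53], n=173
χ² = (29−18.21)²/18.21 + (21−25.49)²/25.49 + (13−19.30)²/19.30 + (8−12.72)²/12.72 + (21−17.80)²/17.80 + (15−13.48)²/13.48 + (13−19.08)²/19.08 + (28−26.71)²/26.71 + (25−20.22)²/20.22 = 14.8671
df = 4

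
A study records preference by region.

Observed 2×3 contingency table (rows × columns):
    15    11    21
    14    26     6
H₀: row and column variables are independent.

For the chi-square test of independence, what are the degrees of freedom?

degrees of freedom = 2

df = (r−1)(c−1) = (2−1)·(3−1) = 2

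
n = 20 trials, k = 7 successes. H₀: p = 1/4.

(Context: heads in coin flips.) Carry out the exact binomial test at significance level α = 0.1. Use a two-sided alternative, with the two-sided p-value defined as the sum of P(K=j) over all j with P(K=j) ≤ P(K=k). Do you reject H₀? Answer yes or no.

reject H₀: no

Exact binomial: n=20, k=7, p₀=1/4=0.2500
P(X=j) = C(n,j)·p₀^j·(1−p₀)^(n−j); p = Σ P(X=j) over j with P(X=j) ≤ P(X=7)
p-value (two-sided) = 0.30548
At α=0.1: p ≥ α → fail to reject H₀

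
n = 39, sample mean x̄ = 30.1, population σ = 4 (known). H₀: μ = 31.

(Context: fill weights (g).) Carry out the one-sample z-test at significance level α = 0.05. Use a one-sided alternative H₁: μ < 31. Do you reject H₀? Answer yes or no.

reject H₀: no

SE = σ/√n = 4/√39 = 0.6405
z = (x̄−μ₀)/SE = (30.1−31)/0.6405 = -1.4051
p-value (one-sided, H₁ less) = 0.07999
At α=0.05: p ≥ α → fail to reject H₀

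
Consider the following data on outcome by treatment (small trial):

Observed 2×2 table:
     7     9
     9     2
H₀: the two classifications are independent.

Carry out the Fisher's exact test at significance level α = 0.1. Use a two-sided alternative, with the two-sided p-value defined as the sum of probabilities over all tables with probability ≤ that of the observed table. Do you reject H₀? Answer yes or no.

reject H₀: no

Margins: r₁=16, r₂=11, c₁=16, c₂=11, n=27
p_obs = C(16,7)·C(11,9)/C(27,16); sum pmf over tables with pmf ≤ p_obs
p-value (two-sided) = 0.10902
At α=0.1: p ≥ α → fail to reject H₀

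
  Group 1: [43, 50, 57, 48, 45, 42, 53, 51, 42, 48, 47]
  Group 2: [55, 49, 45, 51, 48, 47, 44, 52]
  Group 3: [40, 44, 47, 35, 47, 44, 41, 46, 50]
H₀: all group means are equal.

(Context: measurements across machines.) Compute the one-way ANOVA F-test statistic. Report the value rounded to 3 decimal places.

test statistic = 3.306

Group means [47.82, 48.88, 43.78], grand mean 46.821
SSB = Σnᵢ(x̄ᵢ−x̄)² = 128.040; SSW = ΣΣ(x−x̄ᵢ)² = 484.067
MSB = 128.040/2 = 64.0201; MSW = 484.067/25 = 19.3627
F = MSB/MSW = 3.3064
df = (2, 25)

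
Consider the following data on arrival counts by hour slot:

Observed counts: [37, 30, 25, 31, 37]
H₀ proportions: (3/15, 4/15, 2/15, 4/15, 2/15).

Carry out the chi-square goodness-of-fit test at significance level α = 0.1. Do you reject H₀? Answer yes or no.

n = 160; E_i = n·p_i = [32.00, 42.67, 21.33, 42.67, 21.33]
χ² = (37−32.00)²/32.00 + (30−42.67)²/42.67 + (25−21.33)²/21.33 + (31−42.67)²/42.67 + (37−21.33)²/21.33 = 19.8672
df = 4
p-value (upper-tail) = 0.00053
At α=0.1: p < α → reject H₀

reject H₀: yes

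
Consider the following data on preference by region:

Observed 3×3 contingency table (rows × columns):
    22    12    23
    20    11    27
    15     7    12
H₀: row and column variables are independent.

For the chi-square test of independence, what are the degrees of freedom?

df = (r−1)(c−1) = (3−1)·(3−1) = 4

degrees of freedom = 4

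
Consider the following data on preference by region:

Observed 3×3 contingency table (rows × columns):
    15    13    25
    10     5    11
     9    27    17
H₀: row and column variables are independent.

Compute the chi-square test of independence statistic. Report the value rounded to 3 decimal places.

Row totals [53, 26, 53], col totals [34, 45, 53], n=132
χ² = (15−13.65)²/13.65 + (13−18.07)²/18.07 + (25−21.28)²/21.28 + (10−6.70)²/6.70 + (5−8.86)²/8.86 + (11−10.44)²/10.44 + (9−13.65)²/13.65 + (27−18.07)²/18.07 + (17−21.28)²/21.28 = 12.4096
df = 4

test statistic = 12.410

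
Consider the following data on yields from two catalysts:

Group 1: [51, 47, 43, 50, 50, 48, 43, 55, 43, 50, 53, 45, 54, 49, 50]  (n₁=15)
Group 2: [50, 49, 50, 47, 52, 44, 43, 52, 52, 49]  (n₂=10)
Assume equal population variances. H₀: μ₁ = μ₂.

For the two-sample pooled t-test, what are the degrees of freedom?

degrees of freedom = 23

df = n₁ + n₂ − 2 = 15 + 10 − 2 = 23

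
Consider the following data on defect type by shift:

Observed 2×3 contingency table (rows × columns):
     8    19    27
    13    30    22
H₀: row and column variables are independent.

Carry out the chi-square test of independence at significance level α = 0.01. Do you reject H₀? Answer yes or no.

Row totals [54, 65], col totals [21, 49, 49], n=119
χ² = (8−9.53)²/9.53 + (19−22.24)²/22.24 + (27−22.24)²/22.24 + (13−11.47)²/11.47 + (30−26.76)²/26.76 + (22−26.76)²/26.76 = 3.1804
df = 2
p-value (upper-tail) = 0.20388
At α=0.01: p ≥ α → fail to reject H₀

reject H₀: no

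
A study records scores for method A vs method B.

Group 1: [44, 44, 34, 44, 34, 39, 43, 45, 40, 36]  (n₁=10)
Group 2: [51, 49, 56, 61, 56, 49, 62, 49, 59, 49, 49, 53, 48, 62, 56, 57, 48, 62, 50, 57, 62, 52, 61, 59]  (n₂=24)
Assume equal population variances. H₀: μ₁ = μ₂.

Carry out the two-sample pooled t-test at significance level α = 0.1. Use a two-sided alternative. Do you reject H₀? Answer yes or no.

x̄₁=40.300, s₁=4.347, n₁=10
x̄₂=54.875, s₂=5.286, n₂=24
s_p² = [9·4.347² + 23·5.286²]/32 = 25.3977
SE = √(s_p²·(1/10+1/24)) = 1.8968
t = (40.300−54.875)/1.8968 = -7.6838
df = 32
p-value (two-sided) = 0.00000
At α=0.1: p < α → reject H₀

reject H₀: yes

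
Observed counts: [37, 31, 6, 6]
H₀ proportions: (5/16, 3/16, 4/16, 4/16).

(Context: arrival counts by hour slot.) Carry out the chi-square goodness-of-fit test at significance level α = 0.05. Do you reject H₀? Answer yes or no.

reject H₀: yes

n = 80; E_i = n·p_i = [25.00, 15.00, 20.00, 20.00]
χ² = (37−25.00)²/25.00 + (31−15.00)²/15.00 + (6−20.00)²/20.00 + (6−20.00)²/20.00 = 42.4267
df = 3
p-value (upper-tail) = 0.00000
At α=0.05: p < α → reject H₀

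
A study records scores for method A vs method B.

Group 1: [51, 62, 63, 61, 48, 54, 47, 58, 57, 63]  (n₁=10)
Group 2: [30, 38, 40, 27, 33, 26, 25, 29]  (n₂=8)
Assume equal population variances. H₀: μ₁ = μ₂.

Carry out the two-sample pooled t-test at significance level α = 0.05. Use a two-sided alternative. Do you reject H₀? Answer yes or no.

reject H₀: yes

x̄₁=56.400, s₁=6.114, n₁=10
x̄₂=31.000, s₂=5.555, n₂=8
s_p² = [9·6.114² + 7·5.555²]/16 = 34.5250
SE = √(s_p²·(1/10+1/8)) = 2.7871
t = (56.400−31.000)/2.7871 = 9.1133
df = 16
p-value (two-sided) = 0.00000
At α=0.05: p < α → reject H₀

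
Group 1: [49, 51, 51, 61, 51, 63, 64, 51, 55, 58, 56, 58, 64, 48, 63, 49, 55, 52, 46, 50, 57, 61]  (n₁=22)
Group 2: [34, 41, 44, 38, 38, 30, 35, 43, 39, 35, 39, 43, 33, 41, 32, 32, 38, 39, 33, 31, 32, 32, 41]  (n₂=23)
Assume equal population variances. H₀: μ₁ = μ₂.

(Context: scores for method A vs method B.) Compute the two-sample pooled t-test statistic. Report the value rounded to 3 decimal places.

x̄₁=55.136, s₁=5.710, n₁=22
x̄₂=36.652, s₂=4.344, n₂=23
s_p² = [21·5.710² + 22·4.344²]/43 = 25.5769
SE = √(s_p²·(1/22+1/23)) = 1.5082
t = (55.136−36.652)/1.5082 = 12.2559
df = 43

test statistic = 12.256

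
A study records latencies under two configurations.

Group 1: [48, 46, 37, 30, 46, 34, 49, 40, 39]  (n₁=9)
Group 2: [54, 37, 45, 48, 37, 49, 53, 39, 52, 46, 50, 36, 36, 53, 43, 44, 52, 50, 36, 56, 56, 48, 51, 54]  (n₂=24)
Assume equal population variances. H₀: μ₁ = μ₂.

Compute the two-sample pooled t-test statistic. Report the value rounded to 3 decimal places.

x̄₁=41.000, s₁=6.652, n₁=9
x̄₂=46.875, s₂=6.848, n₂=24
s_p² = [8·6.652² + 23·6.848²]/31 = 46.2137
SE = √(s_p²·(1/9+1/24)) = 2.6571
t = (41.000−46.875)/2.6571 = -2.2110
df = 31

test statistic = -2.211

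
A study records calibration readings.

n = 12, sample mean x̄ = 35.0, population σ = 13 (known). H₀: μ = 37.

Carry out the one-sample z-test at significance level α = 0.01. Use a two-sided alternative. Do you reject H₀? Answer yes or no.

reject H₀: no

SE = σ/√n = 13/√12 = 3.7528
z = (x̄−μ₀)/SE = (35.0−37)/3.7528 = -0.5329
p-value (two-sided) = 0.59408
At α=0.01: p ≥ α → fail to reject H₀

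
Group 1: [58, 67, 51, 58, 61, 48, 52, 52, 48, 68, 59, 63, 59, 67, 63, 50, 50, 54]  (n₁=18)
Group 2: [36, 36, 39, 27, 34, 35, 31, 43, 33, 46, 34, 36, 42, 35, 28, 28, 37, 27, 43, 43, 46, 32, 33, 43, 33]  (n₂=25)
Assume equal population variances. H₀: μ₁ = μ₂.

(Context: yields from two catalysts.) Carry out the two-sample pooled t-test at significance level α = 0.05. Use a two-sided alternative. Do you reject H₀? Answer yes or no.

x̄₁=57.111, s₁=6.747, n₁=18
x̄₂=36.000, s₂=5.809, n₂=25
s_p² = [17·6.747² + 24·5.809²]/41 = 38.6287
SE = √(s_p²·(1/18+1/25)) = 1.9212
t = (57.111−36.000)/1.9212 = 10.9882
df = 41
p-value (two-sided) = 0.00000
At α=0.05: p < α → reject H₀

reject H₀: yes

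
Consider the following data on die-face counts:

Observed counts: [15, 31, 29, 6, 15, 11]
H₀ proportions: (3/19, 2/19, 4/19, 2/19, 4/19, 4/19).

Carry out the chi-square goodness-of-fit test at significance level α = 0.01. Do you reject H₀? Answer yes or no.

n = 107; E_i = n·p_i = [16.89, 11.26, 22.53, 11.26, 22.53, 22.53]
χ² = (15−16.89)²/16.89 + (31−11.26)²/11.26 + (29−22.53)²/22.53 + (6−11.26)²/11.26 + (15−22.53)²/22.53 + (11−22.53)²/22.53 = 47.5304
df = 5
p-value (upper-tail) = 0.00000
At α=0.01: p < α → reject H₀

reject H₀: yes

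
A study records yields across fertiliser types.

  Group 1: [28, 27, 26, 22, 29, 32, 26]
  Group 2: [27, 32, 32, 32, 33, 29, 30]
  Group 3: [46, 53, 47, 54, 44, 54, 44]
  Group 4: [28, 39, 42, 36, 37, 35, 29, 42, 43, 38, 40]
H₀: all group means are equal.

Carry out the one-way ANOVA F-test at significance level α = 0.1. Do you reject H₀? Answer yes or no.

Group means [27.14, 30.71, 48.86, 37.18], grand mean 36.125
SSB = Σnᵢ(x̄ᵢ−x̄)² = 1916.721; SSW = ΣΣ(x−x̄ᵢ)² = 462.779
MSB = 1916.721/3 = 638.9069; MSW = 462.779/28 = 16.5278
F = MSB/MSW = 38.6564
df = (3, 28)
p-value (upper-tail) = 0.00000
At α=0.1: p < α → reject H₀

reject H₀: yes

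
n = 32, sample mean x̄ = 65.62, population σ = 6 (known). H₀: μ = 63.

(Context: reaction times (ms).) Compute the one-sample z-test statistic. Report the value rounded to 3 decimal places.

SE = σ/√n = 6/√32 = 1.0607
z = (x̄−μ₀)/SE = (65.62−63)/1.0607 = 2.4702

test statistic = 2.470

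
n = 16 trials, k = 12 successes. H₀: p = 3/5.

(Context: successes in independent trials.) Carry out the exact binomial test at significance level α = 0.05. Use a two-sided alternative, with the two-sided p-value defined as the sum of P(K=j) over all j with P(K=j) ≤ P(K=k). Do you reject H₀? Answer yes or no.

reject H₀: no

Exact binomial: n=16, k=12, p₀=3/5=0.6000
P(X=j) = C(n,j)·p₀^j·(1−p₀)^(n−j); p = Σ P(X=j) over j with P(X=j) ≤ P(X=12)
p-value (two-sided) = 0.30884
At α=0.05: p ≥ α → fail to reject H₀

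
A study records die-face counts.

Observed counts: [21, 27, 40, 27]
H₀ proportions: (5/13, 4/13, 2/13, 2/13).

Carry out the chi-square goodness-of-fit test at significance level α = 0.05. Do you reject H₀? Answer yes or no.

reject H₀: yes

n = 115; E_i = n·p_i = [44.23, 35.38, 17.69, 17.69]
χ² = (21−44.23)²/44.23 + (27−35.38)²/35.38 + (40−17.69)²/17.69 + (27−17.69)²/17.69 = 47.2117
df = 3
p-value (upper-tail) = 0.00000
At α=0.05: p < α → reject H₀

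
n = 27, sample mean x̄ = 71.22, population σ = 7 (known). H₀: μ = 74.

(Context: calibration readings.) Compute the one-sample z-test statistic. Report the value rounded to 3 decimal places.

SE = σ/√n = 7/√27 = 1.3472
z = (x̄−μ₀)/SE = (71.22−74)/1.3472 = -2.0636

test statistic = -2.064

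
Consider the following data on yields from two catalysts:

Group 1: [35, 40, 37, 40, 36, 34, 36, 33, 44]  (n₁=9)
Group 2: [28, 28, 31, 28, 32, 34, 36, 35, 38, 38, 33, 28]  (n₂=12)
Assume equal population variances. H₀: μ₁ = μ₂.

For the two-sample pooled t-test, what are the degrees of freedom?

degrees of freedom = 19

df = n₁ + n₂ − 2 = 9 + 12 − 2 = 19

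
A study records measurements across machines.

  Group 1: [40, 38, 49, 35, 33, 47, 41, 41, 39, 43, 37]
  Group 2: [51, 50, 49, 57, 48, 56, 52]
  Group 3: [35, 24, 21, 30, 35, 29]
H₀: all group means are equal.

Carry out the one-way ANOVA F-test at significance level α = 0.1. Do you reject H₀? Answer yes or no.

Group means [40.27, 51.86, 29.00], grand mean 40.833
SSB = Σnᵢ(x̄ᵢ−x̄)² = 1694.294; SSW = ΣΣ(x−x̄ᵢ)² = 461.039
MSB = 1694.294/2 = 847.1472; MSW = 461.039/21 = 21.9542
F = MSB/MSW = 38.5870
df = (2, 21)
p-value (upper-tail) = 0.00000
At α=0.1: p < α → reject H₀

reject H₀: yes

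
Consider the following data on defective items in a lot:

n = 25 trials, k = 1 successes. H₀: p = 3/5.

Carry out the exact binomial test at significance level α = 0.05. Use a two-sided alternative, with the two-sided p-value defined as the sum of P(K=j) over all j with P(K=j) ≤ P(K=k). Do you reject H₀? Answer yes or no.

Exact binomial: n=25, k=1, p₀=3/5=0.6000
P(X=j) = C(n,j)·p₀^j·(1−p₀)^(n−j); p = Σ P(X=j) over j with P(X=j) ≤ P(X=1)
p-value (two-sided) = 0.00000
At α=0.05: p < α → reject H₀

reject H₀: yes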